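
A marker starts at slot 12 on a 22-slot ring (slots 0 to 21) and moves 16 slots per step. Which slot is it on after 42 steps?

2

42·16 = 672.
672 = 30·22 + 12, so 672 mod 22 = 12.
(12 + 12) mod 22 = 2.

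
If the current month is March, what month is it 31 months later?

Dividing 31 by 12 gives quotient 2 and remainder 7.
March + 7 months → October.

October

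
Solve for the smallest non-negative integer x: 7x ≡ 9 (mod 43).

7⁻¹ ≡ 37 (mod 43) because 7·37 = 259 = 6·43 + 1.
Multiplying both sides by 37: x ≡ 37·9 = 333 ≡ 32 (mod 43).

32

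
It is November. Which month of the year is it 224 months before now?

March

224 − 18·12 = 8, so 224 ≡ 8 (mod 12).
November − 8 months → March.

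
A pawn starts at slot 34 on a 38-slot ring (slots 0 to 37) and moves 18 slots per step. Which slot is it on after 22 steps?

12

22·18 = 396.
396 mod 38 = 16 (since 10·38 = 380).
(34 + 16) mod 38 = 12.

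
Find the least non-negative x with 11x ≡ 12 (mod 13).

The inverse of 11 mod 13 is 6 (since 11·6 = 66 ≡ 1).
Multiplying both sides by 6: x ≡ 6·12 = 72 ≡ 7 (mod 13).

7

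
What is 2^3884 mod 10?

The units digit of 2^n cycles with period 4: 2, 4, 8, 6, …
3884 mod 4 = 0, so the last digit matches 2^4 = 6.

6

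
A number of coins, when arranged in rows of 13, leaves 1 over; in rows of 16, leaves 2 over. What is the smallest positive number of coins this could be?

x ≡ 1 (mod 13) gives x ∈ {1, 14, 27, 40, 53, 66}.
The first of these with x mod 16 = 2 is 66.

66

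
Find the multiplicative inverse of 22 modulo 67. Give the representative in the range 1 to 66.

22·64 = 1408 = 21·67 + 1, so 22⁻¹ ≡ 64 (mod 67).

64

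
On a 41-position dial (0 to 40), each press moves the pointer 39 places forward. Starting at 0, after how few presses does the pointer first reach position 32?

25

39⁻¹ ≡ 20 (mod 41) because 39·20 = 780 = 19·41 + 1.
Multiplying both sides by 20: x ≡ 20·32 = 640 ≡ 25 (mod 41).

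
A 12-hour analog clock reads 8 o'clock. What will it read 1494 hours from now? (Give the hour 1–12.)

2

Dividing 1494 by 12 gives quotient 124 and remainder 6.
8 + 6 → 2 on a 12-hour dial.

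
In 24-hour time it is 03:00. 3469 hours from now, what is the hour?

16

3469 mod 24 = 13 (since 144·24 = 3456).
(3 + 13) mod 24 = 16.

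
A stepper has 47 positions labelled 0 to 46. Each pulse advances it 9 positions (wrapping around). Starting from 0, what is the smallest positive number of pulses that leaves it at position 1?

9·21 = 189 = 4·47 + 1, so 9⁻¹ ≡ 21 (mod 47).

21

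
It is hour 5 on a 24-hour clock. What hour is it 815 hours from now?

815 = 33·24 + 23, so 815 mod 24 = 23.
(5 + 23) mod 24 = 4.

4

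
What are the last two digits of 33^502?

Square-and-reduce mod 100: 33^1≡33, 33^2≡89, 33^4≡21, 33^8≡41, 33^16≡81, 33^32≡61, 33^64≡21, 33^128≡41, 33^256≡81.
502 = 2 + 4 + 16 + 32 + 64 + 128 + 256, so 33^502 ≡ 89·21·81·61·21·41·81 ≡ 89 (mod 100).

89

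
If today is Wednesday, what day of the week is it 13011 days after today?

13011 − 1858·7 = 5, so 13011 ≡ 5 (mod 7).
Wednesday + 5 days → Monday.

Monday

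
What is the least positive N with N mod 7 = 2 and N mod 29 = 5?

x ≡ 2 (mod 7) gives x ∈ {2, 9, 16, 23, 30, 37, 44, 51, …}.
The first of these with x mod 29 = 5 is 121.

121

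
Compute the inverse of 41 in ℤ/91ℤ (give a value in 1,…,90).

20

41·20 = 820 = 9·91 + 1, so 41⁻¹ ≡ 20 (mod 91).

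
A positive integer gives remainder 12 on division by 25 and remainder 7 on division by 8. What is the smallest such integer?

x ≡ 7 (mod 8) gives x ∈ {7, 15, 23, 31, 39, 47, 55, 63, …}.
The first of these with x mod 25 = 12 is 87.

87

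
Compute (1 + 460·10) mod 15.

460·10 = 4600.
4600 = 306·15 + 10, so 4600 mod 15 = 10.
(1 + 10) mod 15 = 11.

11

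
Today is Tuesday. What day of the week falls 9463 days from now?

9463 = 1351·7 + 6, so 9463 mod 7 = 6.
Tuesday + 6 days → Monday.

Monday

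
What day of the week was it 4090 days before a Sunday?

4090 − 584·7 = 2, so 4090 ≡ 2 (mod 7).
Sunday − 2 days → Friday.

Friday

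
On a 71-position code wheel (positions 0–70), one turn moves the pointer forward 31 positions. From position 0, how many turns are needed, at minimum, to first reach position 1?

55

71 = 2·31 + 9
31 = 3·9 + 4
9 = 2·4 + 1
4 = 4·1 + 0
Back-substituting gives 31·55 ≡ 1 (mod 71).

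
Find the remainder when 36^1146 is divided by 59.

By repeated squaring mod 59: 36^1≡36, 36^2≡57, 36^4≡4, 36^8≡16, 36^16≡20, 36^32≡46, 36^64≡51, 36^128≡5, 36^256≡25, 36^512≡35, 36^1024≡45.
1146 = 2 + 8 + 16 + 32 + 64 + 1024, so 36^1146 ≡ 57·16·20·46·51·45 ≡ 53 (mod 59).

53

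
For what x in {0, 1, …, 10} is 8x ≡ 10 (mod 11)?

4

The inverse of 8 mod 11 is 7 (since 8·7 = 56 ≡ 1).
So x ≡ 7·10 = 70 ≡ 4 (mod 11).
Check: 8·4 = 32 = 2·11 + 10.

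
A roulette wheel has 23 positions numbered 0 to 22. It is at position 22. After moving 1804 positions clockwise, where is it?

9

1804 − 78·23 = 10, so 1804 ≡ 10 (mod 23).
(22 + 10) mod 23 = 9.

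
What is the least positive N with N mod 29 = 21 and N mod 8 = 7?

79

x ≡ 7 (mod 8) gives x ∈ {7, 15, 23, 31, 39, 47, 55, 63, …}.
The first of these with x mod 29 = 21 is 79.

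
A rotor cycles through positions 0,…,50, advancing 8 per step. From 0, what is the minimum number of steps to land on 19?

47

8⁻¹ ≡ 32 (mod 51) because 8·32 = 256 = 5·51 + 1.
So x ≡ 32·19 = 608 ≡ 47 (mod 51).
Check: 8·47 = 376 = 7·51 + 19.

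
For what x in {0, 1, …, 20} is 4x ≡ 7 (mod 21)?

4⁻¹ ≡ 16 (mod 21) because 4·16 = 64 = 3·21 + 1.
Multiplying both sides by 16: x ≡ 16·7 = 112 ≡ 7 (mod 21).

7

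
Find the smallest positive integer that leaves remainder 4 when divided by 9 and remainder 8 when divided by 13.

x ≡ 4 (mod 9) gives x ∈ {4, 13, 22, 31, 40, 49, 58, 67, …}.
The first of these with x mod 13 = 8 is 112.

112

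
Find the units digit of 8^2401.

8

Last digits of 8^n: 8, 4, 2, 6 (period 4).
2401 mod 4 = 1, so the last digit matches 8^1 = 8.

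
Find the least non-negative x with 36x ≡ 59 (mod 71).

The inverse of 36 mod 71 is 2 (since 36·2 = 72 ≡ 1).
So x ≡ 2·59 = 118 ≡ 47 (mod 71).
Check: 36·47 = 1692 = 23·71 + 59.

47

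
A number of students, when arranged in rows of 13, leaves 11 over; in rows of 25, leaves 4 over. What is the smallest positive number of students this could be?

154

Since 25·12 ≡ 1 (mod 13), take x = 4 + 25·((11−4)·12 mod 13) = 4 + 25·6 = 154.
Check: 154 mod 13 = 11, 154 mod 25 = 4.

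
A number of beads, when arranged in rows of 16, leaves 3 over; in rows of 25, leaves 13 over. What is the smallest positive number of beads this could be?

x ≡ 3 (mod 16) gives x ∈ {3, 19, 35, 51, 67, 83, 99, 115, …}.
The first of these with x mod 25 = 13 is 163.

163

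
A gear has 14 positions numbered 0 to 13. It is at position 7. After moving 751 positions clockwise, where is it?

751 = 53·14 + 9, so 751 mod 14 = 9.
(7 + 9) mod 14 = 2.

2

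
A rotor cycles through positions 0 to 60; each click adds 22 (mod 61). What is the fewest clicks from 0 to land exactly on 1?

22·25 = 550 = 9·61 + 1, so 22⁻¹ ≡ 25 (mod 61).

25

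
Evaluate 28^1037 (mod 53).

16

Square-and-reduce mod 53: 28^1≡28, 28^2≡42, 28^4≡15, 28^8≡13, 28^16≡10, 28^32≡47, 28^64≡36, 28^128≡24, 28^256≡46, 28^512≡49, 28^1024≡16.
Since 1037 = 1 + 4 + 8 + 1024 in binary, 28^1037 ≡ 28·15·13·16 ≡ 16 (mod 53).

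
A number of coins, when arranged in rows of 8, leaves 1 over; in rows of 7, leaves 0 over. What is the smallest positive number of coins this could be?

49

x ≡ 0 (mod 7) gives x ∈ {0, 7, 14, 21, 28, 35, 42, 49}.
The first of these with x mod 8 = 1 is 49.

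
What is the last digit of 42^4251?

Powers of 2 mod 10 repeat with period 4: 2, 4, 8, 6.
4251 leaves remainder 3 on division by 4, so 42^4251 ends in 8.

8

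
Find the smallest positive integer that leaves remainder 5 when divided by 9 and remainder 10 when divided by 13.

x ≡ 5 (mod 9) gives x ∈ {5, 14, 23}.
The first of these with x mod 13 = 10 is 23.

23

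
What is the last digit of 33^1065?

3

Last digits of 3^n: 3, 9, 7, 1 (period 4).
1065 leaves remainder 1 on division by 4, so 33^1065 ends in 3.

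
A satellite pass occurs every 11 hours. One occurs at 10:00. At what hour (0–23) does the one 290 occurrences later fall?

290·11 = 3190.
3190 mod 24 = 22 (since 132·24 = 3168).
(10 + 22) mod 24 = 8.

8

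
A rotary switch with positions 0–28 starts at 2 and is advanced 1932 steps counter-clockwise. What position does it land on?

Dividing 1932 by 29 gives quotient 66 and remainder 18.
(2 − 18) mod 29 = 13.

13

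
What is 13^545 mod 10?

Powers of 3 mod 10 repeat with period 4: 3, 9, 7, 1.
545 mod 4 = 1, so the last digit matches 3^1 = 3.

3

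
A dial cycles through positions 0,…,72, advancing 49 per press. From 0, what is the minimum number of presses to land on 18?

54

49⁻¹ ≡ 3 (mod 73) because 49·3 = 147 = 2·73 + 1.
Multiplying both sides by 3: x ≡ 3·18 = 54 ≡ 54 (mod 73).
Check: 49·54 = 2646 = 36·73 + 18.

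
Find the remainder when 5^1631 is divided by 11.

Successive squares of 5 mod 11: 5^1≡5, 5^2≡3, 5^4≡9, 5^8≡4, 5^16≡5, 5^32≡3, 5^64≡9, 5^128≡4, 5^256≡5, 5^512≡3, 5^1024≡9.
1631 = 1 + 2 + 4 + 8 + 16 + 64 + 512 + 1024, so 5^1631 ≡ 5·3·9·4·5·9·3·9 ≡ 5 (mod 11).

5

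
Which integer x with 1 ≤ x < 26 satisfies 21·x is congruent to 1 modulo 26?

5

21·5 = 105 = 4·26 + 1, so 21⁻¹ ≡ 5 (mod 26).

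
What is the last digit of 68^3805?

The units digit of 68^n cycles with period 4: 8, 4, 2, 6, …
3805 mod 4 = 1, so the last digit matches 8^1 = 8.

8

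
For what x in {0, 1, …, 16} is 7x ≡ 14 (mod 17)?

7⁻¹ ≡ 5 (mod 17) because 7·5 = 35 = 2·17 + 1.
So x ≡ 5·14 = 70 ≡ 2 (mod 17).
Check: 7·2 = 14 = 0·17 + 14.

2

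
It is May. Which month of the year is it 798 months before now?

November

Dividing 798 by 12 gives quotient 66 and remainder 6.
May − 6 months → November.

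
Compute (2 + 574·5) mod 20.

12

574·5 = 2870.
2870 − 143·20 = 10, so 2870 ≡ 10 (mod 20).
(2 + 10) mod 20 = 12.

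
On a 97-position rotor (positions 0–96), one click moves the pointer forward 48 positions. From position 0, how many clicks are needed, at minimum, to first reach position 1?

48·95 = 4560 = 47·97 + 1, so 48⁻¹ ≡ 95 (mod 97).

95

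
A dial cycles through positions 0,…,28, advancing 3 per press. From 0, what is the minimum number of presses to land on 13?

14

The inverse of 3 mod 29 is 10 (since 3·10 = 30 ≡ 1).
Multiplying both sides by 10: x ≡ 10·13 = 130 ≡ 14 (mod 29).
Check: 3·14 = 42 = 1·29 + 13.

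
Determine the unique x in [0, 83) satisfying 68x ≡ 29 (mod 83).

68⁻¹ ≡ 11 (mod 83) because 68·11 = 748 = 9·83 + 1.
Multiplying both sides by 11: x ≡ 11·29 = 319 ≡ 70 (mod 83).

70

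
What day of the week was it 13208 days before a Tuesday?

13208 mod 7 = 6 (since 1886·7 = 13202).
Tuesday − 6 days → Wednesday.

Wednesday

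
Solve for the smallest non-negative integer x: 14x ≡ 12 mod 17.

14⁻¹ ≡ 11 (mod 17) because 14·11 = 154 = 9·17 + 1.
Multiplying both sides by 11: x ≡ 11·12 = 132 ≡ 13 (mod 17).
Check: 14·13 = 182 = 10·17 + 12.

13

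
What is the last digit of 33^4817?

Last digits of 3^n: 3, 9, 7, 1 (period 4).
4817 leaves remainder 1 on division by 4, so 33^4817 ends in 3.

3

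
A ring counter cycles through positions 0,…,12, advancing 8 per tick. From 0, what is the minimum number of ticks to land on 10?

8⁻¹ ≡ 5 (mod 13) because 8·5 = 40 = 3·13 + 1.
So x ≡ 5·10 = 50 ≡ 11 (mod 13).

11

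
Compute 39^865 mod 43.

Successive squares of 39 mod 43: 39^1≡39, 39^2≡16, 39^4≡41, 39^8≡4, 39^16≡16, 39^32≡41, 39^64≡4, 39^128≡16, 39^256≡41, 39^512≡4.
Since 865 = 1 + 32 + 64 + 256 + 512 in binary, 39^865 ≡ 39·41·4·41·4 ≡ 2 (mod 43).

2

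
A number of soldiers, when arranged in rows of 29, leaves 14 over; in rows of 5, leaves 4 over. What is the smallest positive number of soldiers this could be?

x ≡ 4 (mod 5) gives x ∈ {4, 9, 14}.
The first of these with x mod 29 = 14 is 14.

14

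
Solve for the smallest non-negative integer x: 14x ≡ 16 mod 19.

12

14⁻¹ ≡ 15 (mod 19) because 14·15 = 210 = 11·19 + 1.
So x ≡ 15·16 = 240 ≡ 12 (mod 19).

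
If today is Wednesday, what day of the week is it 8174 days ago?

Friday

8174 mod 7 = 5 (since 1167·7 = 8169).
Wednesday − 5 days → Friday.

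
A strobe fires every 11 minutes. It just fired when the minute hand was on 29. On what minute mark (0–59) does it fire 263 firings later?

42

263·11 = 2893.
2893 = 48·60 + 13, so 2893 mod 60 = 13.
(29 + 13) mod 60 = 42.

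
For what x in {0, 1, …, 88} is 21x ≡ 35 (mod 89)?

61

The inverse of 21 mod 89 is 17 (since 21·17 = 357 ≡ 1).
So x ≡ 17·35 = 595 ≡ 61 (mod 89).
Check: 21·61 = 1281 = 14·89 + 35.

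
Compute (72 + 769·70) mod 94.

40

769·70 = 53830.
Dividing 53830 by 94 gives quotient 572 and remainder 62.
(72 + 62) mod 94 = 40.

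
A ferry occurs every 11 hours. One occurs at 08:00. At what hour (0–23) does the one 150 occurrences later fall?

2

150·11 = 1650.
Dividing 1650 by 24 gives quotient 68 and remainder 18.
(8 + 18) mod 24 = 2.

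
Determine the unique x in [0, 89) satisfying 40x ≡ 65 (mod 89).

35

The inverse of 40 mod 89 is 69 (since 40·69 = 2760 ≡ 1).
Multiplying both sides by 69: x ≡ 69·65 = 4485 ≡ 35 (mod 89).
Check: 40·35 = 1400 = 15·89 + 65.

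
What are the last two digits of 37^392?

81

By repeated squaring mod 100: 37^1≡37, 37^2≡69, 37^4≡61, 37^8≡21, 37^16≡41, 37^32≡81, 37^64≡61, 37^128≡21, 37^256≡41.
Since 392 = 8 + 128 + 256 in binary, 37^392 ≡ 21·21·41 ≡ 81 (mod 100).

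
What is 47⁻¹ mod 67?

67 = 1·47 + 20
47 = 2·20 + 7
20 = 2·7 + 6
7 = 1·6 + 1
6 = 6·1 + 0
Back-substituting gives 47·10 ≡ 1 (mod 67).

10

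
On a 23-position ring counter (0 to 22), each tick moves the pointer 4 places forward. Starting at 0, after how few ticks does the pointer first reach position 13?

4⁻¹ ≡ 6 (mod 23) because 4·6 = 24 = 1·23 + 1.
Multiplying both sides by 6: x ≡ 6·13 = 78 ≡ 9 (mod 23).

9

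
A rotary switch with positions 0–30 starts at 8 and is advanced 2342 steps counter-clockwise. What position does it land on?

Dividing 2342 by 31 gives quotient 75 and remainder 17.
(8 − 17) mod 31 = 22.

22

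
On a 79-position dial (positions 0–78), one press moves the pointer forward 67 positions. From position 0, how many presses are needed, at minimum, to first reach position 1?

67·46 = 3082 = 39·79 + 1, so 67⁻¹ ≡ 46 (mod 79).

46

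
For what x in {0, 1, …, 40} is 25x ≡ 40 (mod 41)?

18

The inverse of 25 mod 41 is 23 (since 25·23 = 575 ≡ 1).
Multiplying both sides by 23: x ≡ 23·40 = 920 ≡ 18 (mod 41).
Check: 25·18 = 450 = 10·41 + 40.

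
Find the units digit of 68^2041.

8

Last digits of 8^n: 8, 4, 2, 6 (period 4).
2041 mod 4 = 1, so the last digit matches 8^1 = 8.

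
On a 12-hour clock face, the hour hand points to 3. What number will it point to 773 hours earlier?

10

773 mod 12 = 5 (since 64·12 = 768).
3 − 5 → 10 on a 12-hour dial.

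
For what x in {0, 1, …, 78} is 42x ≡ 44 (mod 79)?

42⁻¹ ≡ 32 (mod 79) because 42·32 = 1344 = 17·79 + 1.
Multiplying both sides by 32: x ≡ 32·44 = 1408 ≡ 65 (mod 79).
Check: 42·65 = 2730 = 34·79 + 44.

65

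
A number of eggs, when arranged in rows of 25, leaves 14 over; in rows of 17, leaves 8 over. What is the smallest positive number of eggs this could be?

314

Since 17·3 ≡ 1 (mod 25), take x = 8 + 17·((14−8)·3 mod 25) = 8 + 17·18 = 314.
Check: 314 mod 25 = 14, 314 mod 17 = 8.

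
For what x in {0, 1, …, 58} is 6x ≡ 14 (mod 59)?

6⁻¹ ≡ 10 (mod 59) because 6·10 = 60 = 1·59 + 1.
So x ≡ 10·14 = 140 ≡ 22 (mod 59).

22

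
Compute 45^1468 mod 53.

Successive squares of 45 mod 53: 45^1≡45, 45^2≡11, 45^4≡15, 45^8≡13, 45^16≡10, 45^32≡47, 45^64≡36, 45^128≡24, 45^256≡46, 45^512≡49, 45^1024≡16.
Since 1468 = 4 + 8 + 16 + 32 + 128 + 256 + 1024 in binary, 45^1468 ≡ 15·13·10·47·24·46·16 ≡ 36 (mod 53).

36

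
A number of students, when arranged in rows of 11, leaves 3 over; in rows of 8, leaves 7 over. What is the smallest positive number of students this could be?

Since 8·7 ≡ 1 (mod 11), take x = 7 + 8·((3−7)·7 mod 11) = 7 + 8·5 = 47.
Check: 47 mod 11 = 3, 47 mod 8 = 7.

47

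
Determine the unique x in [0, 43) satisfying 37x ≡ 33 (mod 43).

The inverse of 37 mod 43 is 7 (since 37·7 = 259 ≡ 1).
So x ≡ 7·33 = 231 ≡ 16 (mod 43).
Check: 37·16 = 592 = 13·43 + 33.

16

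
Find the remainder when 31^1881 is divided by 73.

By repeated squaring mod 73: 31^1≡31, 31^2≡12, 31^4≡71, 31^8≡4, 31^16≡16, 31^32≡37, 31^64≡55, 31^128≡32, 31^256≡2, 31^512≡4, 31^1024≡16.
Since 1881 = 1 + 8 + 16 + 64 + 256 + 512 + 1024 in binary, 31^1881 ≡ 31·4·16·55·2·4·16 ≡ 51 (mod 73).

51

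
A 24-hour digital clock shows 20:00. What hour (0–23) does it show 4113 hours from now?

4113 mod 24 = 9 (since 171·24 = 4104).
(20 + 9) mod 24 = 5.

5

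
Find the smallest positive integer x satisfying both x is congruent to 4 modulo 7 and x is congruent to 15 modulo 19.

x ≡ 4 (mod 7) gives x ∈ {4, 11, 18, 25, 32, 39, 46, 53}.
The first of these with x mod 19 = 15 is 53.

53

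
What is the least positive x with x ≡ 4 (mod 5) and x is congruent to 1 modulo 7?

29

Since 7·3 ≡ 1 (mod 5), take x = 1 + 7·((4−1)·3 mod 5) = 1 + 7·4 = 29.
Check: 29 mod 5 = 4, 29 mod 7 = 1.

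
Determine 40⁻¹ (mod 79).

79 = 1·40 + 39
40 = 1·39 + 1
39 = 39·1 + 0
Back-substituting gives 40·2 ≡ 1 (mod 79).

2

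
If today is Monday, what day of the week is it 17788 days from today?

Tuesday

17788 = 2541·7 + 1, so 17788 mod 7 = 1.
Monday + 1 day → Tuesday.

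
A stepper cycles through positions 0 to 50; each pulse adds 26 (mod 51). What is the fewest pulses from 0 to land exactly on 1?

2

26·2 = 52 = 1·51 + 1, so 26⁻¹ ≡ 2 (mod 51).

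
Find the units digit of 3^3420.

1

Powers of 3 mod 10 repeat with period 4: 3, 9, 7, 1.
3420 mod 4 = 0, so the last digit matches 3^4 = 1.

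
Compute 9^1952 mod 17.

1

By repeated squaring mod 17: 9^1≡9, 9^2≡13, 9^4≡16, 9^8≡1, 9^16≡1, 9^32≡1, 9^64≡1, 9^128≡1, 9^256≡1, 9^512≡1, 9^1024≡1.
1952 = 32 + 128 + 256 + 512 + 1024, so 9^1952 ≡ 1·1·1·1·1 ≡ 1 (mod 17).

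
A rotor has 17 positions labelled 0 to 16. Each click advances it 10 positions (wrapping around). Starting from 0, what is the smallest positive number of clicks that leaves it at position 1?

17 = 1·10 + 7
10 = 1·7 + 3
7 = 2·3 + 1
3 = 3·1 + 0
Back-substituting gives 10·12 ≡ 1 (mod 17).

12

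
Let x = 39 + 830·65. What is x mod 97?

57

830·65 = 53950.
53950 − 556·97 = 18, so 53950 ≡ 18 (mod 97).
(39 + 18) mod 97 = 57.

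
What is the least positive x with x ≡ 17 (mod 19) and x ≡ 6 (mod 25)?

131

Since 25·16 ≡ 1 (mod 19), take x = 6 + 25·((17−6)·16 mod 19) = 6 + 25·5 = 131.
Check: 131 mod 19 = 17, 131 mod 25 = 6.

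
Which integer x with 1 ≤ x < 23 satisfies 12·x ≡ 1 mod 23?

23 = 1·12 + 11
12 = 1·11 + 1
11 = 11·1 + 0
Back-substituting gives 12·2 ≡ 1 (mod 23).

2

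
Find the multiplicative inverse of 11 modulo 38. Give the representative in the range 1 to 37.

11·7 = 77 = 2·38 + 1, so 11⁻¹ ≡ 7 (mod 38).

7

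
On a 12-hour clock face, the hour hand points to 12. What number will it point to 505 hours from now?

505 − 42·12 = 1, so 505 ≡ 1 (mod 12).
12 + 1 → 1 on a 12-hour dial.

1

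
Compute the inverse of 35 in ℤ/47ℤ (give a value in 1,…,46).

43

47 = 1·35 + 12
35 = 2·12 + 11
12 = 1·11 + 1
11 = 11·1 + 0
Back-substituting gives 35·43 ≡ 1 (mod 47).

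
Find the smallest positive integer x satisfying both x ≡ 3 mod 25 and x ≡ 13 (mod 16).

x ≡ 13 (mod 16) gives x ∈ {13, 29, 45, 61, 77, 93, 109, 125, …}.
The first of these with x mod 25 = 3 is 253.

253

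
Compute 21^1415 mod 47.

Square-and-reduce mod 47: 21^1≡21, 21^2≡18, 21^4≡42, 21^8≡25, 21^16≡14, 21^32≡8, 21^64≡17, 21^128≡7, 21^256≡2, 21^512≡4, 21^1024≡16.
Since 1415 = 1 + 2 + 4 + 128 + 256 + 1024 in binary, 21^1415 ≡ 21·18·42·7·2·16 ≡ 16 (mod 47).

16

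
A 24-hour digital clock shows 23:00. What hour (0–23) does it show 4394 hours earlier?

21

Dividing 4394 by 24 gives quotient 183 and remainder 2.
(23 − 2) mod 24 = 21.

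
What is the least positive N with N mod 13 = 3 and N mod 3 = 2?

Since 3·9 ≡ 1 (mod 13), take x = 2 + 3·((3−2)·9 mod 13) = 2 + 3·9 = 29.
Check: 29 mod 13 = 3, 29 mod 3 = 2.

29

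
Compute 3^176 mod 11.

By repeated squaring mod 11: 3^1≡3, 3^2≡9, 3^4≡4, 3^8≡5, 3^16≡3, 3^32≡9, 3^64≡4, 3^128≡5.
Since 176 = 16 + 32 + 128 in binary, 3^176 ≡ 3·9·5 ≡ 3 (mod 11).

3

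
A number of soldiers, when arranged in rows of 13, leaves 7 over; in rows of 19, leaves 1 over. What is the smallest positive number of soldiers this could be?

20

x ≡ 7 (mod 13) gives x ∈ {7, 20}.
The first of these with x mod 19 = 1 is 20.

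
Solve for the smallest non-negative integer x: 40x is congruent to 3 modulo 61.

26

The inverse of 40 mod 61 is 29 (since 40·29 = 1160 ≡ 1).
So x ≡ 29·3 = 87 ≡ 26 (mod 61).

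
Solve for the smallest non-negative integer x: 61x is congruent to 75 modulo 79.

9

61⁻¹ ≡ 57 (mod 79) because 61·57 = 3477 = 44·79 + 1.
Multiplying both sides by 57: x ≡ 57·75 = 4275 ≡ 9 (mod 79).
Check: 61·9 = 549 = 6·79 + 75.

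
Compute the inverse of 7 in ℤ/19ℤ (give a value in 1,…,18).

7·11 = 77 = 4·19 + 1, so 7⁻¹ ≡ 11 (mod 19).

11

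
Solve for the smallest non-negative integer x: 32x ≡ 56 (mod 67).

32⁻¹ ≡ 44 (mod 67) because 32·44 = 1408 = 21·67 + 1.
So x ≡ 44·56 = 2464 ≡ 52 (mod 67).
Check: 32·52 = 1664 = 24·67 + 56.

52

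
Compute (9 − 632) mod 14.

7

Dividing 632 by 14 gives quotient 45 and remainder 2.
(9 − 2) mod 14 = 7.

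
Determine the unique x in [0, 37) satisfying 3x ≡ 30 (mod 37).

The inverse of 3 mod 37 is 25 (since 3·25 = 75 ≡ 1).
So x ≡ 25·30 = 750 ≡ 10 (mod 37).

10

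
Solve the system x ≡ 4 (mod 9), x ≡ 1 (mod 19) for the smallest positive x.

58

Since 19·1 ≡ 1 (mod 9), take x = 1 + 19·((4−1)·1 mod 9) = 1 + 19·3 = 58.
Check: 58 mod 9 = 4, 58 mod 19 = 1.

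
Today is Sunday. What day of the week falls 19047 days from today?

Sunday

19047 mod 7 = 0 (since 2721·7 = 19047).
Sunday + 0 days → Sunday.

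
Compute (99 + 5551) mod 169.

73

5551 − 32·169 = 143, so 5551 ≡ 143 (mod 169).
(99 + 143) mod 169 = 73.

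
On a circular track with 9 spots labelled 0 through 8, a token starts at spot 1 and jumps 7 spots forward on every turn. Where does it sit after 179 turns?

179·7 = 1253.
1253 mod 9 = 2 (since 139·9 = 1251).
(1 + 2) mod 9 = 3.

3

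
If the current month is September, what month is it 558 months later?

March

558 mod 12 = 6 (since 46·12 = 552).
September + 6 months → March.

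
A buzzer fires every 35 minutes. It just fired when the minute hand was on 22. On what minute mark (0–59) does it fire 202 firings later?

202·35 = 7070.
7070 − 117·60 = 50, so 7070 ≡ 50 (mod 60).
(22 + 50) mod 60 = 12.

12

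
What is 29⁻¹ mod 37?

23

37 = 1·29 + 8
29 = 3·8 + 5
8 = 1·5 + 3
5 = 1·3 + 2
3 = 1·2 + 1
2 = 2·1 + 0
Back-substituting gives 29·23 ≡ 1 (mod 37).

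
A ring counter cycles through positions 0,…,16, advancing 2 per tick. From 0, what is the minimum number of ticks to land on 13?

2⁻¹ ≡ 9 (mod 17) because 2·9 = 18 = 1·17 + 1.
So x ≡ 9·13 = 117 ≡ 15 (mod 17).

15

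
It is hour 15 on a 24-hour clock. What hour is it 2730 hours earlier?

21

2730 = 113·24 + 18, so 2730 mod 24 = 18.
(15 − 18) mod 24 = 21.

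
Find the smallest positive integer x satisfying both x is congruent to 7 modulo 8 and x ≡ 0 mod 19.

x ≡ 7 (mod 8) gives x ∈ {7, 15, 23, 31, 39, 47, 55, 63, …}.
The first of these with x mod 19 = 0 is 95.

95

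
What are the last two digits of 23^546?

By repeated squaring mod 100: 23^1≡23, 23^2≡29, 23^4≡41, 23^8≡81, 23^16≡61, 23^32≡21, 23^64≡41, 23^128≡81, 23^256≡61, 23^512≡21.
Since 546 = 2 + 32 + 512 in binary, 23^546 ≡ 29·21·21 ≡ 89 (mod 100).

89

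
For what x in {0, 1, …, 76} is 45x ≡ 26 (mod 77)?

The inverse of 45 mod 77 is 12 (since 45·12 = 540 ≡ 1).
Multiplying both sides by 12: x ≡ 12·26 = 312 ≡ 4 (mod 77).
Check: 45·4 = 180 = 2·77 + 26.

4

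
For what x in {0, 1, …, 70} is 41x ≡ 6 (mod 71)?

41⁻¹ ≡ 26 (mod 71) because 41·26 = 1066 = 15·71 + 1.
Multiplying both sides by 26: x ≡ 26·6 = 156 ≡ 14 (mod 71).

14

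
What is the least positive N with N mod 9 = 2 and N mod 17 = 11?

Since 17·8 ≡ 1 (mod 9), take x = 11 + 17·((2−11)·8 mod 9) = 11 + 17·0 = 11.
Check: 11 mod 9 = 2, 11 mod 17 = 11.

11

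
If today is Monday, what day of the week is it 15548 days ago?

Dividing 15548 by 7 gives quotient 2221 and remainder 1.
Monday − 1 day → Sunday.

Sunday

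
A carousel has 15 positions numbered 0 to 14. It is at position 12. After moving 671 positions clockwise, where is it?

8

671 = 44·15 + 11, so 671 mod 15 = 11.
(12 + 11) mod 15 = 8.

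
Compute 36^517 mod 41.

20

By repeated squaring mod 41: 36^1≡36, 36^2≡25, 36^4≡10, 36^8≡18, 36^16≡37, 36^32≡16, 36^64≡10, 36^128≡18, 36^256≡37, 36^512≡16.
517 = 1 + 4 + 512, so 36^517 ≡ 36·10·16 ≡ 20 (mod 41).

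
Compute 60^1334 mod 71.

Square-and-reduce mod 71: 60^1≡60, 60^2≡50, 60^4≡15, 60^8≡12, 60^16≡2, 60^32≡4, 60^64≡16, 60^128≡43, 60^256≡3, 60^512≡9, 60^1024≡10.
Since 1334 = 2 + 4 + 16 + 32 + 256 + 1024 in binary, 60^1334 ≡ 50·15·2·4·3·10 ≡ 15 (mod 71).

15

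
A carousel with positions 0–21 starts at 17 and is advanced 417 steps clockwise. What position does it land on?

417 − 18·22 = 21, so 417 ≡ 21 (mod 22).
(17 + 21) mod 22 = 16.

16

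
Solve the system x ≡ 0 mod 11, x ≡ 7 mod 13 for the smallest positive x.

Since 13·6 ≡ 1 (mod 11), take x = 7 + 13·((0−7)·6 mod 11) = 7 + 13·2 = 33.
Check: 33 mod 11 = 0, 33 mod 13 = 7.

33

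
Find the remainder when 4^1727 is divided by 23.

Square-and-reduce mod 23: 4^1≡4, 4^2≡16, 4^4≡3, 4^8≡9, 4^16≡12, 4^32≡6, 4^64≡13, 4^128≡8, 4^256≡18, 4^512≡2, 4^1024≡4.
Since 1727 = 1 + 2 + 4 + 8 + 16 + 32 + 128 + 512 + 1024 in binary, 4^1727 ≡ 4·16·3·9·12·6·8·2·4 ≡ 1 (mod 23).

1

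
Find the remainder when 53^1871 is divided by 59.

Square-and-reduce mod 59: 53^1≡53, 53^2≡36, 53^4≡57, 53^8≡4, 53^16≡16, 53^32≡20, 53^64≡46, 53^128≡51, 53^256≡5, 53^512≡25, 53^1024≡35.
Since 1871 = 1 + 2 + 4 + 8 + 64 + 256 + 512 + 1024 in binary, 53^1871 ≡ 53·36·57·4·46·5·25·35 ≡ 17 (mod 59).

17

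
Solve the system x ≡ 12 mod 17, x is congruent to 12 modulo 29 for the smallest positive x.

12

Since 29·10 ≡ 1 (mod 17), take x = 12 + 29·((12−12)·10 mod 17) = 12 + 29·0 = 12.
Check: 12 mod 17 = 12, 12 mod 29 = 12.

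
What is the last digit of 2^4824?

6

Powers of 2 mod 10 repeat with period 4: 2, 4, 8, 6.
4824 mod 4 = 0, so the last digit matches 2^4 = 6.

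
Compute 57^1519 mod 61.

By repeated squaring mod 61: 57^1≡57, 57^2≡16, 57^4≡12, 57^8≡22, 57^16≡57, 57^32≡16, 57^64≡12, 57^128≡22, 57^256≡57, 57^512≡16, 57^1024≡12.
Since 1519 = 1 + 2 + 4 + 8 + 32 + 64 + 128 + 256 + 1024 in binary, 57^1519 ≡ 57·16·12·22·16·12·22·57·12 ≡ 12 (mod 61).

12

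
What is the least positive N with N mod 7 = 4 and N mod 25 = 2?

102

x ≡ 4 (mod 7) gives x ∈ {4, 11, 18, 25, 32, 39, 46, 53, …}.
The first of these with x mod 25 = 2 is 102.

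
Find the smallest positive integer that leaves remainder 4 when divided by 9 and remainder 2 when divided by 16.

130

Since 16·4 ≡ 1 (mod 9), take x = 2 + 16·((4−2)·4 mod 9) = 2 + 16·8 = 130.
Check: 130 mod 9 = 4, 130 mod 16 = 2.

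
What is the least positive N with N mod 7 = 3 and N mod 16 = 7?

87

x ≡ 3 (mod 7) gives x ∈ {3, 10, 17, 24, 31, 38, 45, 52, …}.
The first of these with x mod 16 = 7 is 87.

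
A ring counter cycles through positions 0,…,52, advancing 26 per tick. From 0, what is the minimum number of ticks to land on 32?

42

The inverse of 26 mod 53 is 51 (since 26·51 = 1326 ≡ 1).
Multiplying both sides by 51: x ≡ 51·32 = 1632 ≡ 42 (mod 53).
Check: 26·42 = 1092 = 20·53 + 32.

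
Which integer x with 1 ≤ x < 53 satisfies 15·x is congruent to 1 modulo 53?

46

15·46 = 690 = 13·53 + 1, so 15⁻¹ ≡ 46 (mod 53).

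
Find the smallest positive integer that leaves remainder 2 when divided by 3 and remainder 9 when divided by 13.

x ≡ 2 (mod 3) gives x ∈ {2, 5, 8, 11, 14, 17, 20, 23, …}.
The first of these with x mod 13 = 9 is 35.

35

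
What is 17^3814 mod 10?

9

Last digits of 7^n: 7, 9, 3, 1 (period 4).
3814 leaves remainder 2 on division by 4, so 17^3814 ends in 9.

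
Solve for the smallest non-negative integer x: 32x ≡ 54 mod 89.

74

32⁻¹ ≡ 64 (mod 89) because 32·64 = 2048 = 23·89 + 1.
So x ≡ 64·54 = 3456 ≡ 74 (mod 89).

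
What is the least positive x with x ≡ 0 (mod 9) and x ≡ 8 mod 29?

Since 29·5 ≡ 1 (mod 9), take x = 8 + 29·((0−8)·5 mod 9) = 8 + 29·5 = 153.
Check: 153 mod 9 = 0, 153 mod 29 = 8.

153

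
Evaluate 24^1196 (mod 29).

Square-and-reduce mod 29: 24^1≡24, 24^2≡25, 24^4≡16, 24^8≡24, 24^16≡25, 24^32≡16, 24^64≡24, 24^128≡25, 24^256≡16, 24^512≡24, 24^1024≡25.
1196 = 4 + 8 + 32 + 128 + 1024, so 24^1196 ≡ 16·24·16·25·25 ≡ 23 (mod 29).

23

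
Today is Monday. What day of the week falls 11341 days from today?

11341 mod 7 = 1 (since 1620·7 = 11340).
Monday + 1 day → Tuesday.

Tuesday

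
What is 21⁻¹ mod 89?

89 = 4·21 + 5
21 = 4·5 + 1
5 = 5·1 + 0
Back-substituting gives 21·17 ≡ 1 (mod 89).

17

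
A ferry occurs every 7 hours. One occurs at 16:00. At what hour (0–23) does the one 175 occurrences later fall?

17

175·7 = 1225.
Dividing 1225 by 24 gives quotient 51 and remainder 1.
(16 + 1) mod 24 = 17.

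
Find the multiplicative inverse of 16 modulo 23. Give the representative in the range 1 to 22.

13

16·13 = 208 = 9·23 + 1, so 16⁻¹ ≡ 13 (mod 23).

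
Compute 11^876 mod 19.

Square-and-reduce mod 19: 11^1≡11, 11^2≡7, 11^4≡11, 11^8≡7, 11^16≡11, 11^32≡7, 11^64≡11, 11^128≡7, 11^256≡11, 11^512≡7.
Since 876 = 4 + 8 + 32 + 64 + 256 + 512 in binary, 11^876 ≡ 11·7·7·11·11·7 ≡ 1 (mod 19).

1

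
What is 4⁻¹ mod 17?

4·13 = 52 = 3·17 + 1, so 4⁻¹ ≡ 13 (mod 17).

13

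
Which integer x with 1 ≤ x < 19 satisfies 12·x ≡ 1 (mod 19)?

8

12·8 = 96 = 5·19 + 1, so 12⁻¹ ≡ 8 (mod 19).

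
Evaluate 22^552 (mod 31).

Successive squares of 22 mod 31: 22^1≡22, 22^2≡19, 22^4≡20, 22^8≡28, 22^16≡9, 22^32≡19, 22^64≡20, 22^128≡28, 22^256≡9, 22^512≡19.
Since 552 = 8 + 32 + 512 in binary, 22^552 ≡ 28·19·19 ≡ 2 (mod 31).

2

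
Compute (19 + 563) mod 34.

563 = 16·34 + 19, so 563 mod 34 = 19.
(19 + 19) mod 34 = 4.

4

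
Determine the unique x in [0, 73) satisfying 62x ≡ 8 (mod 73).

62⁻¹ ≡ 53 (mod 73) because 62·53 = 3286 = 45·73 + 1.
So x ≡ 53·8 = 424 ≡ 59 (mod 73).
Check: 62·59 = 3658 = 50·73 + 8.

59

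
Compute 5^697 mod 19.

Square-and-reduce mod 19: 5^1≡5, 5^2≡6, 5^4≡17, 5^8≡4, 5^16≡16, 5^32≡9, 5^64≡5, 5^128≡6, 5^256≡17, 5^512≡4.
697 = 1 + 8 + 16 + 32 + 128 + 512, so 5^697 ≡ 5·4·16·9·6·4 ≡ 17 (mod 19).

17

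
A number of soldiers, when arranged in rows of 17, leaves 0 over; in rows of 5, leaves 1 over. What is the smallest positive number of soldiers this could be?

51

x ≡ 1 (mod 5) gives x ∈ {1, 6, 11, 16, 21, 26, 31, 36, …}.
The first of these with x mod 17 = 0 is 51.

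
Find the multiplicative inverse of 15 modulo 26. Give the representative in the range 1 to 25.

7

26 = 1·15 + 11
15 = 1·11 + 4
11 = 2·4 + 3
4 = 1·3 + 1
3 = 3·1 + 0
Back-substituting gives 15·7 ≡ 1 (mod 26).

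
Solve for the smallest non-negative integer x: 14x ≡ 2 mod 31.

9

The inverse of 14 mod 31 is 20 (since 14·20 = 280 ≡ 1).
So x ≡ 20·2 = 40 ≡ 9 (mod 31).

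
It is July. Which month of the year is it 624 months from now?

624 = 52·12 + 0, so 624 mod 12 = 0.
July + 0 months → July.

July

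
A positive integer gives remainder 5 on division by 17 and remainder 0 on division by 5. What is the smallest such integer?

x ≡ 0 (mod 5) gives x ∈ {0, 5}.
The first of these with x mod 17 = 5 is 5.

5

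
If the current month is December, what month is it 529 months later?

January

529 = 44·12 + 1, so 529 mod 12 = 1.
December + 1 month → January.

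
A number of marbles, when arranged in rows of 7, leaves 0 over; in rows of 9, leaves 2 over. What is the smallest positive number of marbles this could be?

56

x ≡ 0 (mod 7) gives x ∈ {0, 7, 14, 21, 28, 35, 42, 49, …}.
The first of these with x mod 9 = 2 is 56.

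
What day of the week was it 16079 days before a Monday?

Monday

16079 = 2297·7 + 0, so 16079 mod 7 = 0.
Monday − 0 days → Monday.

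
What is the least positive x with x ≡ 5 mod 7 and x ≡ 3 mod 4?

Since 4·2 ≡ 1 (mod 7), take x = 3 + 4·((5−3)·2 mod 7) = 3 + 4·4 = 19.
Check: 19 mod 7 = 5, 19 mod 4 = 3.

19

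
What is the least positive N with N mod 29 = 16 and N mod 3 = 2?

Since 3·10 ≡ 1 (mod 29), take x = 2 + 3·((16−2)·10 mod 29) = 2 + 3·24 = 74.
Check: 74 mod 29 = 16, 74 mod 3 = 2.

74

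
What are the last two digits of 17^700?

01

Square-and-reduce mod 100: 17^1≡17, 17^2≡89, 17^4≡21, 17^8≡41, 17^16≡81, 17^32≡61, 17^64≡21, 17^128≡41, 17^256≡81, 17^512≡61.
700 = 4 + 8 + 16 + 32 + 128 + 512, so 17^700 ≡ 21·41·81·61·41·61 ≡ 1 (mod 100).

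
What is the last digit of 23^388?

1

Powers of 3 mod 10 repeat with period 4: 3, 9, 7, 1.
388 leaves remainder 0 on division by 4, so 23^388 ends in 1.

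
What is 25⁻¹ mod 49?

25·2 = 50 = 1·49 + 1, so 25⁻¹ ≡ 2 (mod 49).

2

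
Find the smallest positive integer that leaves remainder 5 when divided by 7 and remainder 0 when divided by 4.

x ≡ 0 (mod 4) gives x ∈ {0, 4, 8, 12}.
The first of these with x mod 7 = 5 is 12.

12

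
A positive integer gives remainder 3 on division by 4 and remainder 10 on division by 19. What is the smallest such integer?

Since 19·3 ≡ 1 (mod 4), take x = 10 + 19·((3−10)·3 mod 4) = 10 + 19·3 = 67.
Check: 67 mod 4 = 3, 67 mod 19 = 10.

67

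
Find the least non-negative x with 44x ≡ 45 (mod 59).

44⁻¹ ≡ 55 (mod 59) because 44·55 = 2420 = 41·59 + 1.
Multiplying both sides by 55: x ≡ 55·45 = 2475 ≡ 56 (mod 59).

56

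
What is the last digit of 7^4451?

Last digits of 7^n: 7, 9, 3, 1 (period 4).
4451 mod 4 = 3, so the last digit matches 7^3 = 3.

3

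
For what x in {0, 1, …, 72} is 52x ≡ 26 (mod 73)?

37

The inverse of 52 mod 73 is 66 (since 52·66 = 3432 ≡ 1).
Multiplying both sides by 66: x ≡ 66·26 = 1716 ≡ 37 (mod 73).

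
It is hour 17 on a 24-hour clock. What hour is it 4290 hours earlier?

4290 mod 24 = 18 (since 178·24 = 4272).
(17 − 18) mod 24 = 23.

23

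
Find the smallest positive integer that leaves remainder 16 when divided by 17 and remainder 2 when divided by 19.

Since 19·9 ≡ 1 (mod 17), take x = 2 + 19·((16−2)·9 mod 17) = 2 + 19·7 = 135.
Check: 135 mod 17 = 16, 135 mod 19 = 2.

135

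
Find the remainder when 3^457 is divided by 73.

Square-and-reduce mod 73: 3^1≡3, 3^2≡9, 3^4≡8, 3^8≡64, 3^16≡8, 3^32≡64, 3^64≡8, 3^128≡64, 3^256≡8.
457 = 1 + 8 + 64 + 128 + 256, so 3^457 ≡ 3·64·8·64·8 ≡ 3 (mod 73).

3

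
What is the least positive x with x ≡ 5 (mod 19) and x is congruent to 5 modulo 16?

5

Since 16·6 ≡ 1 (mod 19), take x = 5 + 16·((5−5)·6 mod 19) = 5 + 16·0 = 5.
Check: 5 mod 19 = 5, 5 mod 16 = 5.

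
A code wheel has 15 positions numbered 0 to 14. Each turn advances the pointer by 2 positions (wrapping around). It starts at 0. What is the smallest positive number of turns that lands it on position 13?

The inverse of 2 mod 15 is 8 (since 2·8 = 16 ≡ 1).
Multiplying both sides by 8: x ≡ 8·13 = 104 ≡ 14 (mod 15).

14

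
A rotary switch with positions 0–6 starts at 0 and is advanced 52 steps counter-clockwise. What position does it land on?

52 mod 7 = 3 (since 7·7 = 49).
(0 − 3) mod 7 = 4.

4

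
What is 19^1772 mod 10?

Last digits of 9^n: 9, 1 (period 2).
1772 leaves remainder 0 on division by 2, so 19^1772 ends in 1.

1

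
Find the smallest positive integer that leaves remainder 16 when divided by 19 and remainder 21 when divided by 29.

x ≡ 16 (mod 19) gives x ∈ {16, 35, 54, 73, 92, 111, 130, 149, …}.
The first of these with x mod 29 = 21 is 282.

282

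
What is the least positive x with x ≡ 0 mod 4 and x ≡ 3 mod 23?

72

x ≡ 0 (mod 4) gives x ∈ {0, 4, 8, 12, 16, 20, 24, 28, …}.
The first of these with x mod 23 = 3 is 72.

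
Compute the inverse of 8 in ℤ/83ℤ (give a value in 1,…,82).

8·52 = 416 = 5·83 + 1, so 8⁻¹ ≡ 52 (mod 83).

52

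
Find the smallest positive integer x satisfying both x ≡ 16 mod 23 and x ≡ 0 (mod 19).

Since 19·17 ≡ 1 (mod 23), take x = 0 + 19·((16−0)·17 mod 23) = 0 + 19·19 = 361.
Check: 361 mod 23 = 16, 361 mod 19 = 0.

361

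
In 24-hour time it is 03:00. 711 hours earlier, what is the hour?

12

711 = 29·24 + 15, so 711 mod 24 = 15.
(3 − 15) mod 24 = 12.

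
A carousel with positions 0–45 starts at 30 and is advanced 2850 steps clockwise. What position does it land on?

28

2850 − 61·46 = 44, so 2850 ≡ 44 (mod 46).
(30 + 44) mod 46 = 28.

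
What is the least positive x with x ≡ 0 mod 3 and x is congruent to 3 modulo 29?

x ≡ 0 (mod 3) gives x ∈ {0, 3}.
The first of these with x mod 29 = 3 is 3.

3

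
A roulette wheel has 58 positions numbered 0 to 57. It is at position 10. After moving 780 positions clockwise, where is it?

36

780 − 13·58 = 26, so 780 ≡ 26 (mod 58).
(10 + 26) mod 58 = 36.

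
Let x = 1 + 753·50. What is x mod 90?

31

753·50 = 37650.
Dividing 37650 by 90 gives quotient 418 and remainder 30.
(1 + 30) mod 90 = 31.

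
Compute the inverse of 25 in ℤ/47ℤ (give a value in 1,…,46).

32

47 = 1·25 + 22
25 = 1·22 + 3
22 = 7·3 + 1
3 = 3·1 + 0
Back-substituting gives 25·32 ≡ 1 (mod 47).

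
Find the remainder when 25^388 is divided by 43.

17

Square-and-reduce mod 43: 25^1≡25, 25^2≡23, 25^4≡13, 25^8≡40, 25^16≡9, 25^32≡38, 25^64≡25, 25^128≡23, 25^256≡13.
388 = 4 + 128 + 256, so 25^388 ≡ 13·23·13 ≡ 17 (mod 43).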